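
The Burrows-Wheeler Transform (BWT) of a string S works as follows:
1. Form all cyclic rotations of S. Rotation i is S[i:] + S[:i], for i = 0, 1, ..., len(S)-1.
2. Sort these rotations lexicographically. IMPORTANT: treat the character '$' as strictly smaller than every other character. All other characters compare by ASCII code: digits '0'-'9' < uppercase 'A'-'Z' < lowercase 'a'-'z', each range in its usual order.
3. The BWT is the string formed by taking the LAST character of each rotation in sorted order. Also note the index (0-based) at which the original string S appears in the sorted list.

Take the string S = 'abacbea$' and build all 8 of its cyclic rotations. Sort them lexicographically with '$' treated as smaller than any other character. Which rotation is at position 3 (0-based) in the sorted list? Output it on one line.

All 8 rotations (rotation i = S[i:]+S[:i]):
  rot[0] = abacbea$
  rot[1] = bacbea$a
  rot[2] = acbea$ab
  rot[3] = cbea$aba
  rot[4] = bea$abac
  rot[5] = ea$abacb
  rot[6] = a$abacbe
  rot[7] = $abacbea
Sorted (with $ < everything):
  sorted[0] = $abacbea
  sorted[1] = a$abacbe
  sorted[2] = abacbea$
  sorted[3] = acbea$ab
  sorted[4] = bacbea$a
  sorted[5] = bea$abac
  sorted[6] = cbea$aba
  sorted[7] = ea$abacb
sorted[3] = acbea$ab

Answer: acbea$ab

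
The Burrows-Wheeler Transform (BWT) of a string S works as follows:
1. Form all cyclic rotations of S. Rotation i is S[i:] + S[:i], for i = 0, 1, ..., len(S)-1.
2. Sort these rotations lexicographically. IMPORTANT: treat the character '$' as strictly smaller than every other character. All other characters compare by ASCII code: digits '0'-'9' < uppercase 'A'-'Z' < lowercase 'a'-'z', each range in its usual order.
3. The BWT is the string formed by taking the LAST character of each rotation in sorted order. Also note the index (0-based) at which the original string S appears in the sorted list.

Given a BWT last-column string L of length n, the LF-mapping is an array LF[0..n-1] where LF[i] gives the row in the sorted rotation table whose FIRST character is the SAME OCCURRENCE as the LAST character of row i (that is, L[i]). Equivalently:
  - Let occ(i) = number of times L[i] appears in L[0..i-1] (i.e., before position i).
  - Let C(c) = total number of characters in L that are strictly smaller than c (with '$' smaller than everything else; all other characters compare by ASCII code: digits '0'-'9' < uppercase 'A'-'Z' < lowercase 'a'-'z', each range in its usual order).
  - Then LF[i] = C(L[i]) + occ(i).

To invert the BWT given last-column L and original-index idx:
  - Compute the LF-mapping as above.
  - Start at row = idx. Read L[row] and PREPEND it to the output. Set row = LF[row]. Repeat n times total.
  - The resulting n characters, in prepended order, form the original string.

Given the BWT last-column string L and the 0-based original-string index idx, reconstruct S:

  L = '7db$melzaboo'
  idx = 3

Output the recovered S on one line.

Answer: bamboozled7$

Derivation:
LF mapping: 1 5 3 0 8 6 7 11 2 4 9 10
Walk LF starting at row 3, prepending L[row]:
  step 1: row=3, L[3]='$', prepend. Next row=LF[3]=0
  step 2: row=0, L[0]='7', prepend. Next row=LF[0]=1
  step 3: row=1, L[1]='d', prepend. Next row=LF[1]=5
  step 4: row=5, L[5]='e', prepend. Next row=LF[5]=6
  step 5: row=6, L[6]='l', prepend. Next row=LF[6]=7
  step 6: row=7, L[7]='z', prepend. Next row=LF[7]=11
  step 7: row=11, L[11]='o', prepend. Next row=LF[11]=10
  step 8: row=10, L[10]='o', prepend. Next row=LF[10]=9
  step 9: row=9, L[9]='b', prepend. Next row=LF[9]=4
  step 10: row=4, L[4]='m', prepend. Next row=LF[4]=8
  step 11: row=8, L[8]='a', prepend. Next row=LF[8]=2
  step 12: row=2, L[2]='b', prepend. Next row=LF[2]=3
Reversed output: bamboozled7$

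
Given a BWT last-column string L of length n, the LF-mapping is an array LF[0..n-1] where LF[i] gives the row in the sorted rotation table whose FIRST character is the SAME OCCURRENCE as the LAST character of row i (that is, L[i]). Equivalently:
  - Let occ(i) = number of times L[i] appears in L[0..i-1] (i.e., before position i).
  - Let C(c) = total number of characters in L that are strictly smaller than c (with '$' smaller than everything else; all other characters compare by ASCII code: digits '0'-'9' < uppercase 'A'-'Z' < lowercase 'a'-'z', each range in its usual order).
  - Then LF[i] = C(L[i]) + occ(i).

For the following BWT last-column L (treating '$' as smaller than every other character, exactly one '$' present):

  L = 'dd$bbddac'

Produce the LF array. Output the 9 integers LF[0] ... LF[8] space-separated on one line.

Answer: 5 6 0 2 3 7 8 1 4

Derivation:
Char counts: '$':1, 'a':1, 'b':2, 'c':1, 'd':4
C (first-col start): C('$')=0, C('a')=1, C('b')=2, C('c')=4, C('d')=5
L[0]='d': occ=0, LF[0]=C('d')+0=5+0=5
L[1]='d': occ=1, LF[1]=C('d')+1=5+1=6
L[2]='$': occ=0, LF[2]=C('$')+0=0+0=0
L[3]='b': occ=0, LF[3]=C('b')+0=2+0=2
L[4]='b': occ=1, LF[4]=C('b')+1=2+1=3
L[5]='d': occ=2, LF[5]=C('d')+2=5+2=7
L[6]='d': occ=3, LF[6]=C('d')+3=5+3=8
L[7]='a': occ=0, LF[7]=C('a')+0=1+0=1
L[8]='c': occ=0, LF[8]=C('c')+0=4+0=4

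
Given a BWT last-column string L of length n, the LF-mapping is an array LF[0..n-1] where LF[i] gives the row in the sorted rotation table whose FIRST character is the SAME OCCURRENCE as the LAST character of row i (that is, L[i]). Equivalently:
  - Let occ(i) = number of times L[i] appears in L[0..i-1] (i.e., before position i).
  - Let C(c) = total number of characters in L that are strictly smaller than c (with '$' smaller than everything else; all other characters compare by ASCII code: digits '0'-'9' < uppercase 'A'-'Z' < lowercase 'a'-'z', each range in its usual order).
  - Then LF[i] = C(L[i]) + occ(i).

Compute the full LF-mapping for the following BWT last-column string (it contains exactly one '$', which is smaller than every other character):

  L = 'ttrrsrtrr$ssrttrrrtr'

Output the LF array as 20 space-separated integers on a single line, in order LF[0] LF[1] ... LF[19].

Answer: 14 15 1 2 11 3 16 4 5 0 12 13 6 17 18 7 8 9 19 10

Derivation:
Char counts: '$':1, 'r':10, 's':3, 't':6
C (first-col start): C('$')=0, C('r')=1, C('s')=11, C('t')=14
L[0]='t': occ=0, LF[0]=C('t')+0=14+0=14
L[1]='t': occ=1, LF[1]=C('t')+1=14+1=15
L[2]='r': occ=0, LF[2]=C('r')+0=1+0=1
L[3]='r': occ=1, LF[3]=C('r')+1=1+1=2
L[4]='s': occ=0, LF[4]=C('s')+0=11+0=11
L[5]='r': occ=2, LF[5]=C('r')+2=1+2=3
L[6]='t': occ=2, LF[6]=C('t')+2=14+2=16
L[7]='r': occ=3, LF[7]=C('r')+3=1+3=4
L[8]='r': occ=4, LF[8]=C('r')+4=1+4=5
L[9]='$': occ=0, LF[9]=C('$')+0=0+0=0
L[10]='s': occ=1, LF[10]=C('s')+1=11+1=12
L[11]='s': occ=2, LF[11]=C('s')+2=11+2=13
L[12]='r': occ=5, LF[12]=C('r')+5=1+5=6
L[13]='t': occ=3, LF[13]=C('t')+3=14+3=17
L[14]='t': occ=4, LF[14]=C('t')+4=14+4=18
L[15]='r': occ=6, LF[15]=C('r')+6=1+6=7
L[16]='r': occ=7, LF[16]=C('r')+7=1+7=8
L[17]='r': occ=8, LF[17]=C('r')+8=1+8=9
L[18]='t': occ=5, LF[18]=C('t')+5=14+5=19
L[19]='r': occ=9, LF[19]=C('r')+9=1+9=10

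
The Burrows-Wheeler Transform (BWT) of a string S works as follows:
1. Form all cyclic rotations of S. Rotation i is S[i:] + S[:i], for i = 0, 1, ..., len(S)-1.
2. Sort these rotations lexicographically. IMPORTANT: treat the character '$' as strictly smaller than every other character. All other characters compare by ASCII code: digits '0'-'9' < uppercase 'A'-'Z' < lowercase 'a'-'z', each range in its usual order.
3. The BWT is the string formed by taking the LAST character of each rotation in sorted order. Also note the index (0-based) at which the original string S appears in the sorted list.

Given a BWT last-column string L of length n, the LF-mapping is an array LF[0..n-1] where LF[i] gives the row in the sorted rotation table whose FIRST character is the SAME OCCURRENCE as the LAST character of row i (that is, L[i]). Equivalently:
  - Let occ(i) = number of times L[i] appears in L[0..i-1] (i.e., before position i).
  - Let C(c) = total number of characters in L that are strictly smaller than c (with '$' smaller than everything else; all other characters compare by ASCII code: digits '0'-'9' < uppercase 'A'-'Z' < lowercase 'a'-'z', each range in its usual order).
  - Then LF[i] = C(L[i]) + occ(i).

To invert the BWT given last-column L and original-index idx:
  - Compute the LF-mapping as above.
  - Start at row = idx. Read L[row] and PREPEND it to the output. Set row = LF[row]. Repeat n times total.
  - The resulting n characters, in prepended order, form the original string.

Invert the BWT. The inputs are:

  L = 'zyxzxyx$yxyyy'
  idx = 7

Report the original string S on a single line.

Answer: yyyzxyyxxxyz$

Derivation:
LF mapping: 11 5 1 12 2 6 3 0 7 4 8 9 10
Walk LF starting at row 7, prepending L[row]:
  step 1: row=7, L[7]='$', prepend. Next row=LF[7]=0
  step 2: row=0, L[0]='z', prepend. Next row=LF[0]=11
  step 3: row=11, L[11]='y', prepend. Next row=LF[11]=9
  step 4: row=9, L[9]='x', prepend. Next row=LF[9]=4
  step 5: row=4, L[4]='x', prepend. Next row=LF[4]=2
  step 6: row=2, L[2]='x', prepend. Next row=LF[2]=1
  step 7: row=1, L[1]='y', prepend. Next row=LF[1]=5
  step 8: row=5, L[5]='y', prepend. Next row=LF[5]=6
  step 9: row=6, L[6]='x', prepend. Next row=LF[6]=3
  step 10: row=3, L[3]='z', prepend. Next row=LF[3]=12
  step 11: row=12, L[12]='y', prepend. Next row=LF[12]=10
  step 12: row=10, L[10]='y', prepend. Next row=LF[10]=8
  step 13: row=8, L[8]='y', prepend. Next row=LF[8]=7
Reversed output: yyyzxyyxxxyz$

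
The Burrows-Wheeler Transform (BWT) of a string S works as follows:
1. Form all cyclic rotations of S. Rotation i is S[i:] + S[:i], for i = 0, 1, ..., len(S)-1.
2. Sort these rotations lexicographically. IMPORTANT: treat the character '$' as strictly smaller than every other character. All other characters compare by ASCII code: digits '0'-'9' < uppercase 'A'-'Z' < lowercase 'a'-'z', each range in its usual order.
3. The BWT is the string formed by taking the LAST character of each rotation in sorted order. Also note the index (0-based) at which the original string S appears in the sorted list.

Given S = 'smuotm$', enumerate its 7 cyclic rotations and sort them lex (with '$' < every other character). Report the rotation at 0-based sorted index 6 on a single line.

All 7 rotations (rotation i = S[i:]+S[:i]):
  rot[0] = smuotm$
  rot[1] = muotm$s
  rot[2] = uotm$sm
  rot[3] = otm$smu
  rot[4] = tm$smuo
  rot[5] = m$smuot
  rot[6] = $smuotm
Sorted (with $ < everything):
  sorted[0] = $smuotm
  sorted[1] = m$smuot
  sorted[2] = muotm$s
  sorted[3] = otm$smu
  sorted[4] = smuotm$
  sorted[5] = tm$smuo
  sorted[6] = uotm$sm
sorted[6] = uotm$sm

Answer: uotm$sm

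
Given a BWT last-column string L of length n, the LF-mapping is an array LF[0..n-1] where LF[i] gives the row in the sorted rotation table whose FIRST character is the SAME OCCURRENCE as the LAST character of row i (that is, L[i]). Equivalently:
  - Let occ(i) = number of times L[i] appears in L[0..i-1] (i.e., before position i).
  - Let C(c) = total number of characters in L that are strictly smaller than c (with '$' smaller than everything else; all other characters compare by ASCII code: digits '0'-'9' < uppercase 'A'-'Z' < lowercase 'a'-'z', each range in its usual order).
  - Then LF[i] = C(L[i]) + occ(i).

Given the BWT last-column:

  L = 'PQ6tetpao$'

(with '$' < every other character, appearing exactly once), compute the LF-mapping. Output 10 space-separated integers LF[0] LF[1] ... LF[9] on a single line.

Char counts: '$':1, '6':1, 'P':1, 'Q':1, 'a':1, 'e':1, 'o':1, 'p':1, 't':2
C (first-col start): C('$')=0, C('6')=1, C('P')=2, C('Q')=3, C('a')=4, C('e')=5, C('o')=6, C('p')=7, C('t')=8
L[0]='P': occ=0, LF[0]=C('P')+0=2+0=2
L[1]='Q': occ=0, LF[1]=C('Q')+0=3+0=3
L[2]='6': occ=0, LF[2]=C('6')+0=1+0=1
L[3]='t': occ=0, LF[3]=C('t')+0=8+0=8
L[4]='e': occ=0, LF[4]=C('e')+0=5+0=5
L[5]='t': occ=1, LF[5]=C('t')+1=8+1=9
L[6]='p': occ=0, LF[6]=C('p')+0=7+0=7
L[7]='a': occ=0, LF[7]=C('a')+0=4+0=4
L[8]='o': occ=0, LF[8]=C('o')+0=6+0=6
L[9]='$': occ=0, LF[9]=C('$')+0=0+0=0

Answer: 2 3 1 8 5 9 7 4 6 0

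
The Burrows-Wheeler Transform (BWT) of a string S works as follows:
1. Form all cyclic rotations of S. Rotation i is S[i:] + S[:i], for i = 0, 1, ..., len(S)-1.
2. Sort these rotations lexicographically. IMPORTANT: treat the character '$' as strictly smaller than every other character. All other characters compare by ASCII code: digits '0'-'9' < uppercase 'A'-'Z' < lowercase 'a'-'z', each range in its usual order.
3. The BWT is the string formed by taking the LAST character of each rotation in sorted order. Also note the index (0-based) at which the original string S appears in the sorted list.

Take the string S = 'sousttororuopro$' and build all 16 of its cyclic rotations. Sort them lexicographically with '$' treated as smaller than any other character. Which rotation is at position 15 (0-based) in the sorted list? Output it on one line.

All 16 rotations (rotation i = S[i:]+S[:i]):
  rot[0] = sousttororuopro$
  rot[1] = ousttororuopro$s
  rot[2] = usttororuopro$so
  rot[3] = sttororuopro$sou
  rot[4] = ttororuopro$sous
  rot[5] = tororuopro$soust
  rot[6] = ororuopro$soustt
  rot[7] = roruopro$soustto
  rot[8] = oruopro$sousttor
  rot[9] = ruopro$sousttoro
  rot[10] = uopro$sousttoror
  rot[11] = opro$sousttororu
  rot[12] = pro$sousttororuo
  rot[13] = ro$sousttororuop
  rot[14] = o$sousttororuopr
  rot[15] = $sousttororuopro
Sorted (with $ < everything):
  sorted[0] = $sousttororuopro
  sorted[1] = o$sousttororuopr
  sorted[2] = opro$sousttororu
  sorted[3] = ororuopro$soustt
  sorted[4] = oruopro$sousttor
  sorted[5] = ousttororuopro$s
  sorted[6] = pro$sousttororuo
  sorted[7] = ro$sousttororuop
  sorted[8] = roruopro$soustto
  sorted[9] = ruopro$sousttoro
  sorted[10] = sousttororuopro$
  sorted[11] = sttororuopro$sou
  sorted[12] = tororuopro$soust
  sorted[13] = ttororuopro$sous
  sorted[14] = uopro$sousttoror
  sorted[15] = usttororuopro$so
sorted[15] = usttororuopro$so

Answer: usttororuopro$so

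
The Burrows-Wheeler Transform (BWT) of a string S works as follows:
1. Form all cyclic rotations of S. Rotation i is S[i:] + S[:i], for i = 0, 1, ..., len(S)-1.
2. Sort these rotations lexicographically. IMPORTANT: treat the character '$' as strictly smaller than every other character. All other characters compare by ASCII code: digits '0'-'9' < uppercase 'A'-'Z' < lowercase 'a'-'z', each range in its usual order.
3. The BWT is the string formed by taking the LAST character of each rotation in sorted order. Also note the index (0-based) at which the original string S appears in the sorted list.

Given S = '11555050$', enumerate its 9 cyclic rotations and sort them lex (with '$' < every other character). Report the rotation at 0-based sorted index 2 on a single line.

All 9 rotations (rotation i = S[i:]+S[:i]):
  rot[0] = 11555050$
  rot[1] = 1555050$1
  rot[2] = 555050$11
  rot[3] = 55050$115
  rot[4] = 5050$1155
  rot[5] = 050$11555
  rot[6] = 50$115550
  rot[7] = 0$1155505
  rot[8] = $11555050
Sorted (with $ < everything):
  sorted[0] = $11555050
  sorted[1] = 0$1155505
  sorted[2] = 050$11555
  sorted[3] = 11555050$
  sorted[4] = 1555050$1
  sorted[5] = 50$115550
  sorted[6] = 5050$1155
  sorted[7] = 55050$115
  sorted[8] = 555050$11
sorted[2] = 050$11555

Answer: 050$11555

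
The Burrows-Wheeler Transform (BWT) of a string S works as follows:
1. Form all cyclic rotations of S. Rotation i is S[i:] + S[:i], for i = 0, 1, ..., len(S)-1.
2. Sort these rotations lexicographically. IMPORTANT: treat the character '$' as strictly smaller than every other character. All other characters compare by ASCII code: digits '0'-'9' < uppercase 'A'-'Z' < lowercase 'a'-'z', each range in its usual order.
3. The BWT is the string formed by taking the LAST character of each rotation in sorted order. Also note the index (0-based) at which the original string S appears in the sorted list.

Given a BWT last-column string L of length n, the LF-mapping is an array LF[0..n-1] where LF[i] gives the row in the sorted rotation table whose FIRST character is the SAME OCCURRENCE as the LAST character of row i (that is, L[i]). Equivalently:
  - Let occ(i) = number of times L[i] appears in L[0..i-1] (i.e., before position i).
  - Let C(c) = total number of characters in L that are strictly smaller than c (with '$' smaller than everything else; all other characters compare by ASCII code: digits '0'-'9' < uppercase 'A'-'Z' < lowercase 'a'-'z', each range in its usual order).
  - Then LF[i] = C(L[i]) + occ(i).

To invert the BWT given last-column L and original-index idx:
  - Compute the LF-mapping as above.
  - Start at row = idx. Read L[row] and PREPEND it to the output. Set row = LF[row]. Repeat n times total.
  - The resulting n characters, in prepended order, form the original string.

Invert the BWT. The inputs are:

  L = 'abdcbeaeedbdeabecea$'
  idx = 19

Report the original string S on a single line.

LF mapping: 1 5 11 9 6 14 2 15 16 12 7 13 17 3 8 18 10 19 4 0
Walk LF starting at row 19, prepending L[row]:
  step 1: row=19, L[19]='$', prepend. Next row=LF[19]=0
  step 2: row=0, L[0]='a', prepend. Next row=LF[0]=1
  step 3: row=1, L[1]='b', prepend. Next row=LF[1]=5
  step 4: row=5, L[5]='e', prepend. Next row=LF[5]=14
  step 5: row=14, L[14]='b', prepend. Next row=LF[14]=8
  step 6: row=8, L[8]='e', prepend. Next row=LF[8]=16
  step 7: row=16, L[16]='c', prepend. Next row=LF[16]=10
  step 8: row=10, L[10]='b', prepend. Next row=LF[10]=7
  step 9: row=7, L[7]='e', prepend. Next row=LF[7]=15
  step 10: row=15, L[15]='e', prepend. Next row=LF[15]=18
  step 11: row=18, L[18]='a', prepend. Next row=LF[18]=4
  step 12: row=4, L[4]='b', prepend. Next row=LF[4]=6
  step 13: row=6, L[6]='a', prepend. Next row=LF[6]=2
  step 14: row=2, L[2]='d', prepend. Next row=LF[2]=11
  step 15: row=11, L[11]='d', prepend. Next row=LF[11]=13
  step 16: row=13, L[13]='a', prepend. Next row=LF[13]=3
  step 17: row=3, L[3]='c', prepend. Next row=LF[3]=9
  step 18: row=9, L[9]='d', prepend. Next row=LF[9]=12
  step 19: row=12, L[12]='e', prepend. Next row=LF[12]=17
  step 20: row=17, L[17]='e', prepend. Next row=LF[17]=19
Reversed output: eedcaddabaeebcebeba$

Answer: eedcaddabaeebcebeba$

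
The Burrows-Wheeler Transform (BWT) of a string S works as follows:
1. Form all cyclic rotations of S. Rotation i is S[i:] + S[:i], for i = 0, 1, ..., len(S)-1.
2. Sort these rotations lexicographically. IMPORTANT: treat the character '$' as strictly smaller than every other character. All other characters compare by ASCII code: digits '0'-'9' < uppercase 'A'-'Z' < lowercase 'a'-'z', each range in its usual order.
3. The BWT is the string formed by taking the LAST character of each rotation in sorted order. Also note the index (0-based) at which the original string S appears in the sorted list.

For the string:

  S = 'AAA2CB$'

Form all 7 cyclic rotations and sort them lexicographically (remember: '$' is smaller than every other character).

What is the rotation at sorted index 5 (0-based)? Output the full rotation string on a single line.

All 7 rotations (rotation i = S[i:]+S[:i]):
  rot[0] = AAA2CB$
  rot[1] = AA2CB$A
  rot[2] = A2CB$AA
  rot[3] = 2CB$AAA
  rot[4] = CB$AAA2
  rot[5] = B$AAA2C
  rot[6] = $AAA2CB
Sorted (with $ < everything):
  sorted[0] = $AAA2CB
  sorted[1] = 2CB$AAA
  sorted[2] = A2CB$AA
  sorted[3] = AA2CB$A
  sorted[4] = AAA2CB$
  sorted[5] = B$AAA2C
  sorted[6] = CB$AAA2
sorted[5] = B$AAA2C

Answer: B$AAA2C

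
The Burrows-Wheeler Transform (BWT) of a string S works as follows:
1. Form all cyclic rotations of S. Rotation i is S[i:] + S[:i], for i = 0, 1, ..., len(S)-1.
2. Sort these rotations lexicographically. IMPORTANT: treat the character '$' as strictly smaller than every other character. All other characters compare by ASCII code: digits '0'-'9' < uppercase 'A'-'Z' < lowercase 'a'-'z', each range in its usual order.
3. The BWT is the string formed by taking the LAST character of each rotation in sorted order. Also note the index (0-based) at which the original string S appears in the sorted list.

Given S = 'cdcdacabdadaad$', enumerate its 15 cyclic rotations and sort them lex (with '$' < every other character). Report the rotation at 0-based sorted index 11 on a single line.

All 15 rotations (rotation i = S[i:]+S[:i]):
  rot[0] = cdcdacabdadaad$
  rot[1] = dcdacabdadaad$c
  rot[2] = cdacabdadaad$cd
  rot[3] = dacabdadaad$cdc
  rot[4] = acabdadaad$cdcd
  rot[5] = cabdadaad$cdcda
  rot[6] = abdadaad$cdcdac
  rot[7] = bdadaad$cdcdaca
  rot[8] = dadaad$cdcdacab
  rot[9] = adaad$cdcdacabd
  rot[10] = daad$cdcdacabda
  rot[11] = aad$cdcdacabdad
  rot[12] = ad$cdcdacabdada
  rot[13] = d$cdcdacabdadaa
  rot[14] = $cdcdacabdadaad
Sorted (with $ < everything):
  sorted[0] = $cdcdacabdadaad
  sorted[1] = aad$cdcdacabdad
  sorted[2] = abdadaad$cdcdac
  sorted[3] = acabdadaad$cdcd
  sorted[4] = ad$cdcdacabdada
  sorted[5] = adaad$cdcdacabd
  sorted[6] = bdadaad$cdcdaca
  sorted[7] = cabdadaad$cdcda
  sorted[8] = cdacabdadaad$cd
  sorted[9] = cdcdacabdadaad$
  sorted[10] = d$cdcdacabdadaa
  sorted[11] = daad$cdcdacabda
  sorted[12] = dacabdadaad$cdc
  sorted[13] = dadaad$cdcdacab
  sorted[14] = dcdacabdadaad$c
sorted[11] = daad$cdcdacabda

Answer: daad$cdcdacabda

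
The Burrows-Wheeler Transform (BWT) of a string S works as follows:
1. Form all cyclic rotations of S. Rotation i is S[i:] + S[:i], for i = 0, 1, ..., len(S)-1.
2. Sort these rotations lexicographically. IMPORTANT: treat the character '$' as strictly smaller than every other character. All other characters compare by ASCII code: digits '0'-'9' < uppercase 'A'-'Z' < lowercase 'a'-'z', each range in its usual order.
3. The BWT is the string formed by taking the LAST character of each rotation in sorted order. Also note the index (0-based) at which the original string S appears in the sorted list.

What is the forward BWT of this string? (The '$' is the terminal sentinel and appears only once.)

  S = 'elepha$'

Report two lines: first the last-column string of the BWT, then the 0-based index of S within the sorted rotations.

Answer: ah$lpee
2

Derivation:
All 7 rotations (rotation i = S[i:]+S[:i]):
  rot[0] = elepha$
  rot[1] = lepha$e
  rot[2] = epha$el
  rot[3] = pha$ele
  rot[4] = ha$elep
  rot[5] = a$eleph
  rot[6] = $elepha
Sorted (with $ < everything):
  sorted[0] = $elepha  (last char: 'a')
  sorted[1] = a$eleph  (last char: 'h')
  sorted[2] = elepha$  (last char: '$')
  sorted[3] = epha$el  (last char: 'l')
  sorted[4] = ha$elep  (last char: 'p')
  sorted[5] = lepha$e  (last char: 'e')
  sorted[6] = pha$ele  (last char: 'e')
Last column: ah$lpee
Original string S is at sorted index 2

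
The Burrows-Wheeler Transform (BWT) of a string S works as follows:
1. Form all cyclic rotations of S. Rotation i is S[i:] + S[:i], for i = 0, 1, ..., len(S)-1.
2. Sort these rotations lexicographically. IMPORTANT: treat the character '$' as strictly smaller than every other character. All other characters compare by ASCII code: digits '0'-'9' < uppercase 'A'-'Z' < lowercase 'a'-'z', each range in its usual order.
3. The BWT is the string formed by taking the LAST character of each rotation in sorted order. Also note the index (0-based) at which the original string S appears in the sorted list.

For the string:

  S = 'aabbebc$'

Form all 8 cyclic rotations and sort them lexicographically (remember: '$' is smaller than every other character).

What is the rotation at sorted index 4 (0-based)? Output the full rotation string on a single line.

Answer: bc$aabbe

Derivation:
All 8 rotations (rotation i = S[i:]+S[:i]):
  rot[0] = aabbebc$
  rot[1] = abbebc$a
  rot[2] = bbebc$aa
  rot[3] = bebc$aab
  rot[4] = ebc$aabb
  rot[5] = bc$aabbe
  rot[6] = c$aabbeb
  rot[7] = $aabbebc
Sorted (with $ < everything):
  sorted[0] = $aabbebc
  sorted[1] = aabbebc$
  sorted[2] = abbebc$a
  sorted[3] = bbebc$aa
  sorted[4] = bc$aabbe
  sorted[5] = bebc$aab
  sorted[6] = c$aabbeb
  sorted[7] = ebc$aabb
sorted[4] = bc$aabbe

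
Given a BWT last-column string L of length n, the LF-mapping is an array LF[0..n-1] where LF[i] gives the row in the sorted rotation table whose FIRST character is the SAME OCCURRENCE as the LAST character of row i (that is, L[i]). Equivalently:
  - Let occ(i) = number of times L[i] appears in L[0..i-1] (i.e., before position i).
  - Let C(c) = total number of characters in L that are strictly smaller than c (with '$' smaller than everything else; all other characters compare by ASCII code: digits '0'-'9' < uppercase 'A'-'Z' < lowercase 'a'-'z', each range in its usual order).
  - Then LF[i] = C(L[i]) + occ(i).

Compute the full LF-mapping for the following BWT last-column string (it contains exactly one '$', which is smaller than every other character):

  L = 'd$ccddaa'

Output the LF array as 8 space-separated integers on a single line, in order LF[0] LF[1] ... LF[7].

Answer: 5 0 3 4 6 7 1 2

Derivation:
Char counts: '$':1, 'a':2, 'c':2, 'd':3
C (first-col start): C('$')=0, C('a')=1, C('c')=3, C('d')=5
L[0]='d': occ=0, LF[0]=C('d')+0=5+0=5
L[1]='$': occ=0, LF[1]=C('$')+0=0+0=0
L[2]='c': occ=0, LF[2]=C('c')+0=3+0=3
L[3]='c': occ=1, LF[3]=C('c')+1=3+1=4
L[4]='d': occ=1, LF[4]=C('d')+1=5+1=6
L[5]='d': occ=2, LF[5]=C('d')+2=5+2=7
L[6]='a': occ=0, LF[6]=C('a')+0=1+0=1
L[7]='a': occ=1, LF[7]=C('a')+1=1+1=2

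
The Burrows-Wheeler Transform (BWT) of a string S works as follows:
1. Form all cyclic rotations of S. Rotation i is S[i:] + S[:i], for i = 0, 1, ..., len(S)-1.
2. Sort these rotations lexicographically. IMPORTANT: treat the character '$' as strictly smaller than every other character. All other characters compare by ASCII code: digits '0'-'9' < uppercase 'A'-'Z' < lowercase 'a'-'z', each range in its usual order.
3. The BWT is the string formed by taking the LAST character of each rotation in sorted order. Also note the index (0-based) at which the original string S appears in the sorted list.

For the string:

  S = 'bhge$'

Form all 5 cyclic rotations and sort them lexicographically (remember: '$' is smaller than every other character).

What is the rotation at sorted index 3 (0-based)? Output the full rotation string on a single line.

Answer: ge$bh

Derivation:
All 5 rotations (rotation i = S[i:]+S[:i]):
  rot[0] = bhge$
  rot[1] = hge$b
  rot[2] = ge$bh
  rot[3] = e$bhg
  rot[4] = $bhge
Sorted (with $ < everything):
  sorted[0] = $bhge
  sorted[1] = bhge$
  sorted[2] = e$bhg
  sorted[3] = ge$bh
  sorted[4] = hge$b
sorted[3] = ge$bh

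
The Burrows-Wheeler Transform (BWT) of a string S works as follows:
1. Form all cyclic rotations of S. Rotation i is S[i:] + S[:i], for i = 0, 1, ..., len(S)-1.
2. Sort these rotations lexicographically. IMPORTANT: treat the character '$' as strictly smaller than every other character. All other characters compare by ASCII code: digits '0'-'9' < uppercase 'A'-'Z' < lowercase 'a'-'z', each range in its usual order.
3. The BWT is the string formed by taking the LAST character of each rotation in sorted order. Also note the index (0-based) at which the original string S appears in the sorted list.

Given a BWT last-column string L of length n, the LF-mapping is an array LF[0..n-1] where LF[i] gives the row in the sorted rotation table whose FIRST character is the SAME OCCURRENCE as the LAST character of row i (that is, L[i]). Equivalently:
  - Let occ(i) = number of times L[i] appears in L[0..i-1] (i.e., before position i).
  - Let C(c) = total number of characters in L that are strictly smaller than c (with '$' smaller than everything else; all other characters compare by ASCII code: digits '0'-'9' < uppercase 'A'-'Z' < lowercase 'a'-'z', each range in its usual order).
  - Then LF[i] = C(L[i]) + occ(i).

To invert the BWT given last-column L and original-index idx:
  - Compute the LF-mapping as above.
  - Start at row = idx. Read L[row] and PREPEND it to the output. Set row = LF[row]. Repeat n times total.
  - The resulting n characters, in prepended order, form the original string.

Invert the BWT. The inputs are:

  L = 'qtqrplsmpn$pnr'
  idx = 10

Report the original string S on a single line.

LF mapping: 8 13 9 10 5 1 12 2 6 3 0 7 4 11
Walk LF starting at row 10, prepending L[row]:
  step 1: row=10, L[10]='$', prepend. Next row=LF[10]=0
  step 2: row=0, L[0]='q', prepend. Next row=LF[0]=8
  step 3: row=8, L[8]='p', prepend. Next row=LF[8]=6
  step 4: row=6, L[6]='s', prepend. Next row=LF[6]=12
  step 5: row=12, L[12]='n', prepend. Next row=LF[12]=4
  step 6: row=4, L[4]='p', prepend. Next row=LF[4]=5
  step 7: row=5, L[5]='l', prepend. Next row=LF[5]=1
  step 8: row=1, L[1]='t', prepend. Next row=LF[1]=13
  step 9: row=13, L[13]='r', prepend. Next row=LF[13]=11
  step 10: row=11, L[11]='p', prepend. Next row=LF[11]=7
  step 11: row=7, L[7]='m', prepend. Next row=LF[7]=2
  step 12: row=2, L[2]='q', prepend. Next row=LF[2]=9
  step 13: row=9, L[9]='n', prepend. Next row=LF[9]=3
  step 14: row=3, L[3]='r', prepend. Next row=LF[3]=10
Reversed output: rnqmprtlpnspq$

Answer: rnqmprtlpnspq$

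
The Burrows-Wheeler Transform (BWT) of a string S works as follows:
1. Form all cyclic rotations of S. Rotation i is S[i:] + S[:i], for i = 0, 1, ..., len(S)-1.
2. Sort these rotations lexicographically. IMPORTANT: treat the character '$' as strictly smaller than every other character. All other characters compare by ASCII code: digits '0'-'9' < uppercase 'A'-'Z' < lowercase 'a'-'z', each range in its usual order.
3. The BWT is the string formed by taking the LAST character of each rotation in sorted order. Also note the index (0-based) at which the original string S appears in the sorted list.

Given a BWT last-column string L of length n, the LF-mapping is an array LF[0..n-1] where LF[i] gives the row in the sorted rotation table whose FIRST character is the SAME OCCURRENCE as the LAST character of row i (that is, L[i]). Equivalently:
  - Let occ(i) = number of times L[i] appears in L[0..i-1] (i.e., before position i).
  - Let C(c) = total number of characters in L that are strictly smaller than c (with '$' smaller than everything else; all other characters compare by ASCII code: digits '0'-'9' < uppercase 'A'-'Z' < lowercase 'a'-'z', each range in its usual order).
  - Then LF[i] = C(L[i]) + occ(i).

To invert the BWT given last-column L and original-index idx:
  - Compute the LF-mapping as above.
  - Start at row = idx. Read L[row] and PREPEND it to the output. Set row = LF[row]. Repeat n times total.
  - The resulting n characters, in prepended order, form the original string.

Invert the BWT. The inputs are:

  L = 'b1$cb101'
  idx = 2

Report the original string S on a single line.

Answer: 10b1c1b$

Derivation:
LF mapping: 5 2 0 7 6 3 1 4
Walk LF starting at row 2, prepending L[row]:
  step 1: row=2, L[2]='$', prepend. Next row=LF[2]=0
  step 2: row=0, L[0]='b', prepend. Next row=LF[0]=5
  step 3: row=5, L[5]='1', prepend. Next row=LF[5]=3
  step 4: row=3, L[3]='c', prepend. Next row=LF[3]=7
  step 5: row=7, L[7]='1', prepend. Next row=LF[7]=4
  step 6: row=4, L[4]='b', prepend. Next row=LF[4]=6
  step 7: row=6, L[6]='0', prepend. Next row=LF[6]=1
  step 8: row=1, L[1]='1', prepend. Next row=LF[1]=2
Reversed output: 10b1c1b$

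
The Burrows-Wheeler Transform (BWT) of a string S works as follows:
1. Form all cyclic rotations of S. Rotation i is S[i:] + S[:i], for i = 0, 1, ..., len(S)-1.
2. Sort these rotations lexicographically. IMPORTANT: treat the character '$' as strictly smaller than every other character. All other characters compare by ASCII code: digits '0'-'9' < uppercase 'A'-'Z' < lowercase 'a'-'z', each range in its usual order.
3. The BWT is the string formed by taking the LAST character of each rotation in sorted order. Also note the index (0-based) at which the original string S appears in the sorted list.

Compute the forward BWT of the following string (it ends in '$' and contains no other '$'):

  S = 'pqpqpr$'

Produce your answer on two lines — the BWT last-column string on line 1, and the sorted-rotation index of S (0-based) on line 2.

Answer: r$qqppp
1

Derivation:
All 7 rotations (rotation i = S[i:]+S[:i]):
  rot[0] = pqpqpr$
  rot[1] = qpqpr$p
  rot[2] = pqpr$pq
  rot[3] = qpr$pqp
  rot[4] = pr$pqpq
  rot[5] = r$pqpqp
  rot[6] = $pqpqpr
Sorted (with $ < everything):
  sorted[0] = $pqpqpr  (last char: 'r')
  sorted[1] = pqpqpr$  (last char: '$')
  sorted[2] = pqpr$pq  (last char: 'q')
  sorted[3] = pr$pqpq  (last char: 'q')
  sorted[4] = qpqpr$p  (last char: 'p')
  sorted[5] = qpr$pqp  (last char: 'p')
  sorted[6] = r$pqpqp  (last char: 'p')
Last column: r$qqppp
Original string S is at sorted index 1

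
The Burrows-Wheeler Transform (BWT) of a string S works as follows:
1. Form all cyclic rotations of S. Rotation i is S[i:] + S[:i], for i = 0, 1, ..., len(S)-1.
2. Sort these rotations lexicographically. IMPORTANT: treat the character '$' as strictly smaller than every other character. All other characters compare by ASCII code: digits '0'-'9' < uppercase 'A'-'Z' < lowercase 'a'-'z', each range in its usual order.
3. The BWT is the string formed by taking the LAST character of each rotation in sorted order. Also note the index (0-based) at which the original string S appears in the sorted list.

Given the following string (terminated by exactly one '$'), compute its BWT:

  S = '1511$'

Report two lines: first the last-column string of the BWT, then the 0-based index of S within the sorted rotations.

All 5 rotations (rotation i = S[i:]+S[:i]):
  rot[0] = 1511$
  rot[1] = 511$1
  rot[2] = 11$15
  rot[3] = 1$151
  rot[4] = $1511
Sorted (with $ < everything):
  sorted[0] = $1511  (last char: '1')
  sorted[1] = 1$151  (last char: '1')
  sorted[2] = 11$15  (last char: '5')
  sorted[3] = 1511$  (last char: '$')
  sorted[4] = 511$1  (last char: '1')
Last column: 115$1
Original string S is at sorted index 3

Answer: 115$1
3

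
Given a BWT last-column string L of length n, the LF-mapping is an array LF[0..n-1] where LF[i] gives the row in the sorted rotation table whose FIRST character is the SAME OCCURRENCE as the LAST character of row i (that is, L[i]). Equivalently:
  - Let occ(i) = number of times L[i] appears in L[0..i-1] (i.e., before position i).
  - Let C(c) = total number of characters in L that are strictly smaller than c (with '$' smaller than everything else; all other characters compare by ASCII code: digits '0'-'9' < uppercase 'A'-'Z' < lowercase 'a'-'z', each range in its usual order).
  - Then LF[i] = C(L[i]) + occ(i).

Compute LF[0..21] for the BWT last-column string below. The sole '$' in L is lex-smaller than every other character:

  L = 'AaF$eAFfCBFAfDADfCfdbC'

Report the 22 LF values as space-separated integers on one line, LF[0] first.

Answer: 1 14 11 0 17 2 12 18 6 5 13 3 19 9 4 10 20 7 21 16 15 8

Derivation:
Char counts: '$':1, 'A':4, 'B':1, 'C':3, 'D':2, 'F':3, 'a':1, 'b':1, 'd':1, 'e':1, 'f':4
C (first-col start): C('$')=0, C('A')=1, C('B')=5, C('C')=6, C('D')=9, C('F')=11, C('a')=14, C('b')=15, C('d')=16, C('e')=17, C('f')=18
L[0]='A': occ=0, LF[0]=C('A')+0=1+0=1
L[1]='a': occ=0, LF[1]=C('a')+0=14+0=14
L[2]='F': occ=0, LF[2]=C('F')+0=11+0=11
L[3]='$': occ=0, LF[3]=C('$')+0=0+0=0
L[4]='e': occ=0, LF[4]=C('e')+0=17+0=17
L[5]='A': occ=1, LF[5]=C('A')+1=1+1=2
L[6]='F': occ=1, LF[6]=C('F')+1=11+1=12
L[7]='f': occ=0, LF[7]=C('f')+0=18+0=18
L[8]='C': occ=0, LF[8]=C('C')+0=6+0=6
L[9]='B': occ=0, LF[9]=C('B')+0=5+0=5
L[10]='F': occ=2, LF[10]=C('F')+2=11+2=13
L[11]='A': occ=2, LF[11]=C('A')+2=1+2=3
L[12]='f': occ=1, LF[12]=C('f')+1=18+1=19
L[13]='D': occ=0, LF[13]=C('D')+0=9+0=9
L[14]='A': occ=3, LF[14]=C('A')+3=1+3=4
L[15]='D': occ=1, LF[15]=C('D')+1=9+1=10
L[16]='f': occ=2, LF[16]=C('f')+2=18+2=20
L[17]='C': occ=1, LF[17]=C('C')+1=6+1=7
L[18]='f': occ=3, LF[18]=C('f')+3=18+3=21
L[19]='d': occ=0, LF[19]=C('d')+0=16+0=16
L[20]='b': occ=0, LF[20]=C('b')+0=15+0=15
L[21]='C': occ=2, LF[21]=C('C')+2=6+2=8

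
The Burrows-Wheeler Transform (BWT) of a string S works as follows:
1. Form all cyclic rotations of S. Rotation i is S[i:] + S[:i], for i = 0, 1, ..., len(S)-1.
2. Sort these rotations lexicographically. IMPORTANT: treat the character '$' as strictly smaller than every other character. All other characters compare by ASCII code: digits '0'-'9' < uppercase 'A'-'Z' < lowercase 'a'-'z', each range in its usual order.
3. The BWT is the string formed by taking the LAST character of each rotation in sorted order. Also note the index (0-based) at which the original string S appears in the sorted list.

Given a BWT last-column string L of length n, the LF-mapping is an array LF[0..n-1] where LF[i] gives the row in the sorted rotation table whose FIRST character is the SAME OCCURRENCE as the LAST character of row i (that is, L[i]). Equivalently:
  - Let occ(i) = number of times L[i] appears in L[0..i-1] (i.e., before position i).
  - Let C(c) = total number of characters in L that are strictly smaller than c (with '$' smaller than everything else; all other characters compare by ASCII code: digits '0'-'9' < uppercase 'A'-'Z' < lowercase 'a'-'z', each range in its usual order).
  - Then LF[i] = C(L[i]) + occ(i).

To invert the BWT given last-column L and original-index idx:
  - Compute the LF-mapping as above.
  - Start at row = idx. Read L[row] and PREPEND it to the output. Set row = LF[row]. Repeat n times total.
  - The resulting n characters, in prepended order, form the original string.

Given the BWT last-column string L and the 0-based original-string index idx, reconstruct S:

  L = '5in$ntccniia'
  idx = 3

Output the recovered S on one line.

Answer: cincinnati5$

Derivation:
LF mapping: 1 5 8 0 9 11 3 4 10 6 7 2
Walk LF starting at row 3, prepending L[row]:
  step 1: row=3, L[3]='$', prepend. Next row=LF[3]=0
  step 2: row=0, L[0]='5', prepend. Next row=LF[0]=1
  step 3: row=1, L[1]='i', prepend. Next row=LF[1]=5
  step 4: row=5, L[5]='t', prepend. Next row=LF[5]=11
  step 5: row=11, L[11]='a', prepend. Next row=LF[11]=2
  step 6: row=2, L[2]='n', prepend. Next row=LF[2]=8
  step 7: row=8, L[8]='n', prepend. Next row=LF[8]=10
  step 8: row=10, L[10]='i', prepend. Next row=LF[10]=7
  step 9: row=7, L[7]='c', prepend. Next row=LF[7]=4
  step 10: row=4, L[4]='n', prepend. Next row=LF[4]=9
  step 11: row=9, L[9]='i', prepend. Next row=LF[9]=6
  step 12: row=6, L[6]='c', prepend. Next row=LF[6]=3
Reversed output: cincinnati5$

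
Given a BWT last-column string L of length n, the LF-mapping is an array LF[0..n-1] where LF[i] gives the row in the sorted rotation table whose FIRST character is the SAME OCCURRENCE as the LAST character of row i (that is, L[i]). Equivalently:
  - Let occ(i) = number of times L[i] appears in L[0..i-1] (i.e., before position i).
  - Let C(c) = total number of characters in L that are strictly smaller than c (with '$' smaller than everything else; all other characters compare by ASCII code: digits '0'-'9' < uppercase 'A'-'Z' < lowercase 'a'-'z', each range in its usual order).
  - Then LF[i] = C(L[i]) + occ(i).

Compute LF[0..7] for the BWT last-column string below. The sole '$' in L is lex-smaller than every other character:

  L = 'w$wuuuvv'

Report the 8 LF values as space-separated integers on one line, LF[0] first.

Char counts: '$':1, 'u':3, 'v':2, 'w':2
C (first-col start): C('$')=0, C('u')=1, C('v')=4, C('w')=6
L[0]='w': occ=0, LF[0]=C('w')+0=6+0=6
L[1]='$': occ=0, LF[1]=C('$')+0=0+0=0
L[2]='w': occ=1, LF[2]=C('w')+1=6+1=7
L[3]='u': occ=0, LF[3]=C('u')+0=1+0=1
L[4]='u': occ=1, LF[4]=C('u')+1=1+1=2
L[5]='u': occ=2, LF[5]=C('u')+2=1+2=3
L[6]='v': occ=0, LF[6]=C('v')+0=4+0=4
L[7]='v': occ=1, LF[7]=C('v')+1=4+1=5

Answer: 6 0 7 1 2 3 4 5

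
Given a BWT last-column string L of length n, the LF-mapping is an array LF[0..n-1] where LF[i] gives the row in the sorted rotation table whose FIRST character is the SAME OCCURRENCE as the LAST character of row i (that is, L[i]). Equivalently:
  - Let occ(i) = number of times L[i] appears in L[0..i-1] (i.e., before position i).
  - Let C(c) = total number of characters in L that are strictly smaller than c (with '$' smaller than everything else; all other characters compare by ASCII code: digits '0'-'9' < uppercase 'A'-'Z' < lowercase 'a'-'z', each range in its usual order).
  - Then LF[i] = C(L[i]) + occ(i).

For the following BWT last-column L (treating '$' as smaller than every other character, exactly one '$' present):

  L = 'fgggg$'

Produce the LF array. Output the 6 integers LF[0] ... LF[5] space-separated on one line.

Answer: 1 2 3 4 5 0

Derivation:
Char counts: '$':1, 'f':1, 'g':4
C (first-col start): C('$')=0, C('f')=1, C('g')=2
L[0]='f': occ=0, LF[0]=C('f')+0=1+0=1
L[1]='g': occ=0, LF[1]=C('g')+0=2+0=2
L[2]='g': occ=1, LF[2]=C('g')+1=2+1=3
L[3]='g': occ=2, LF[3]=C('g')+2=2+2=4
L[4]='g': occ=3, LF[4]=C('g')+3=2+3=5
L[5]='$': occ=0, LF[5]=C('$')+0=0+0=0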